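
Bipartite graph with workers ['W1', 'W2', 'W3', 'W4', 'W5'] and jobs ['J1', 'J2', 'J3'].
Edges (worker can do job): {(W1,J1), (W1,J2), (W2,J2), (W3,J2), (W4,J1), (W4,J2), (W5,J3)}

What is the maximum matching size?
Maximum matching size = 3

Maximum matching: {(W3,J2), (W4,J1), (W5,J3)}
Size: 3

This assigns 3 workers to 3 distinct jobs.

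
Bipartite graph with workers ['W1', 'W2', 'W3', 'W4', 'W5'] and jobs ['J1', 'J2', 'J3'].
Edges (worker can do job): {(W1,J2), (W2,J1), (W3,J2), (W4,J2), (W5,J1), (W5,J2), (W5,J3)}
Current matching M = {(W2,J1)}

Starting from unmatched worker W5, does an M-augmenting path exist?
Yes: W5 → J2

An M-augmenting path alternates non-matching / matching edges, starting and ending at unmatched vertices.
Path: W5 → J2
(J2 is unmatched in M, so the path is augmenting.)
Flipping edges along this path would increase |M| from 1 to 2.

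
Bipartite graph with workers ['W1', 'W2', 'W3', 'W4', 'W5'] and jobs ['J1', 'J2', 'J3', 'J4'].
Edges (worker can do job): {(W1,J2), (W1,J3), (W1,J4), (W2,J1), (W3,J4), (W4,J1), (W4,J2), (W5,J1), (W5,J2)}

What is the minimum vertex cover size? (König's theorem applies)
Minimum vertex cover size = 4

By König's theorem: in bipartite graphs,
min vertex cover = max matching = 4

Maximum matching has size 4, so minimum vertex cover also has size 4.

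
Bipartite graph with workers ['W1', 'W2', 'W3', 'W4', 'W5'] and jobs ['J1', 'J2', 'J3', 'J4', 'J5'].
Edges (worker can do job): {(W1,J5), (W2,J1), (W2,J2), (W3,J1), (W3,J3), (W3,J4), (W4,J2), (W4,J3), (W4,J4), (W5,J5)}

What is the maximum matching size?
Maximum matching size = 4

Maximum matching: {(W2,J2), (W3,J1), (W4,J3), (W5,J5)}
Size: 4

This assigns 4 workers to 4 distinct jobs.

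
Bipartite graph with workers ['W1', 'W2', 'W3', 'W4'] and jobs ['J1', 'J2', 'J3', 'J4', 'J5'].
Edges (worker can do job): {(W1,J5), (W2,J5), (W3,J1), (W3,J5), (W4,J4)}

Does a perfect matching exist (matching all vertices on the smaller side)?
No, maximum matching has size 3 < 4

Maximum matching has size 3, need 4 for perfect matching.
Unmatched workers: ['W2']
Unmatched jobs: ['J3', 'J2']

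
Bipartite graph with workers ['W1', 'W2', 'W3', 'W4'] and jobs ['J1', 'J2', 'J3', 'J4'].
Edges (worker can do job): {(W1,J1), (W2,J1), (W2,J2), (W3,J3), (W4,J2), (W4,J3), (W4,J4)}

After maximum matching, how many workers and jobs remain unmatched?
Unmatched: 0 workers, 0 jobs

Maximum matching size: 4
Workers: 4 total, 4 matched, 0 unmatched
Jobs: 4 total, 4 matched, 0 unmatched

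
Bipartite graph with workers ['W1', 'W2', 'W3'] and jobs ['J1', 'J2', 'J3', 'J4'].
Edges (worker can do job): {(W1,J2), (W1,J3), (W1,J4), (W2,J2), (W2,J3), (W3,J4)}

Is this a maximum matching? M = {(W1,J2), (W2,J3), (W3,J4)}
Yes, size 3 is maximum

Proposed matching has size 3.
Maximum matching size for this graph: 3.

This is a maximum matching.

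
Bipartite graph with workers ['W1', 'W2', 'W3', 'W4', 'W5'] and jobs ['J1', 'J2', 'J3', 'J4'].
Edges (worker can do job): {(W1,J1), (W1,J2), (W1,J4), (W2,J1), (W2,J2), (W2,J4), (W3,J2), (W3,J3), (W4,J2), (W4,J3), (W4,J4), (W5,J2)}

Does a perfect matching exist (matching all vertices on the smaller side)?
Yes, perfect matching exists (size 4)

Perfect matching: {(W1,J1), (W3,J3), (W4,J4), (W5,J2)}
All 4 vertices on the smaller side are matched.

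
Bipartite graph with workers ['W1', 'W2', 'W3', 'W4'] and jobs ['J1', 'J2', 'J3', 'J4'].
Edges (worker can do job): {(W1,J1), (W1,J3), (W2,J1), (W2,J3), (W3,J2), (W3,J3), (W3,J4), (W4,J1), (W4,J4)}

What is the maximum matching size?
Maximum matching size = 4

Maximum matching: {(W1,J3), (W2,J1), (W3,J2), (W4,J4)}
Size: 4

This assigns 4 workers to 4 distinct jobs.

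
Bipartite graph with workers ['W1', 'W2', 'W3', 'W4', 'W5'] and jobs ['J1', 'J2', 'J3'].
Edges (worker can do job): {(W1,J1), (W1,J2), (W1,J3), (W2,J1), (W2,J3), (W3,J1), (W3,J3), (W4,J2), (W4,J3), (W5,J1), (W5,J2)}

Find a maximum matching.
Matching: {(W3,J1), (W4,J3), (W5,J2)}

Maximum matching (size 3):
  W3 → J1
  W4 → J3
  W5 → J2

Each worker is assigned to at most one job, and each job to at most one worker.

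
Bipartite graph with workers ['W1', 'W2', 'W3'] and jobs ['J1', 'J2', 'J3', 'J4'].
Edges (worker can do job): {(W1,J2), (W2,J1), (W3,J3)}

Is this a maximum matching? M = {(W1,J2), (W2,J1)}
No, size 2 is not maximum

Proposed matching has size 2.
Maximum matching size for this graph: 3.

This is NOT maximum - can be improved to size 3.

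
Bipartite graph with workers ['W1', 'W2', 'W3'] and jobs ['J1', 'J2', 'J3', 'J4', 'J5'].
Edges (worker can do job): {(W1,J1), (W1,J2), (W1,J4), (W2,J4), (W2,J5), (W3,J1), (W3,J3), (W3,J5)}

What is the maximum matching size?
Maximum matching size = 3

Maximum matching: {(W1,J1), (W2,J5), (W3,J3)}
Size: 3

This assigns 3 workers to 3 distinct jobs.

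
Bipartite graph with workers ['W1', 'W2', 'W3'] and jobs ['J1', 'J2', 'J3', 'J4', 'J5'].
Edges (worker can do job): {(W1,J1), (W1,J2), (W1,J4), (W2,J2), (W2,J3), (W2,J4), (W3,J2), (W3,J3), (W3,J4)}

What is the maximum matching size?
Maximum matching size = 3

Maximum matching: {(W1,J4), (W2,J2), (W3,J3)}
Size: 3

This assigns 3 workers to 3 distinct jobs.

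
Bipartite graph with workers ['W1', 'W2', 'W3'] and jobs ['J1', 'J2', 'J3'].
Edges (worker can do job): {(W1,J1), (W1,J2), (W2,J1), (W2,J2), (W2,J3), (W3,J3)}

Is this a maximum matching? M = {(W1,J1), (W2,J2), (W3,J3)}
Yes, size 3 is maximum

Proposed matching has size 3.
Maximum matching size for this graph: 3.

This is a maximum matching.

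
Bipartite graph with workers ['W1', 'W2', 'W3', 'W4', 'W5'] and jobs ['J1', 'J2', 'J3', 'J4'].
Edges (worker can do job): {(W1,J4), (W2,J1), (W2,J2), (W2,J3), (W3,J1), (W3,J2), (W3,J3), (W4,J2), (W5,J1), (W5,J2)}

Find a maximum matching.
Matching: {(W1,J4), (W2,J3), (W3,J2), (W5,J1)}

Maximum matching (size 4):
  W1 → J4
  W2 → J3
  W3 → J2
  W5 → J1

Each worker is assigned to at most one job, and each job to at most one worker.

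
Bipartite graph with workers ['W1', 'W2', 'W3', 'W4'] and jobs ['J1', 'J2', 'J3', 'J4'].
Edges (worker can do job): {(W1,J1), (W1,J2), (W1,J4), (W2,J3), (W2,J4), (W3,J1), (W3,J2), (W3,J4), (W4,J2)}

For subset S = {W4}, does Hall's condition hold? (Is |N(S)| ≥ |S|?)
Yes: |N(S)| = 1, |S| = 1

Subset S = {W4}
Neighbors N(S) = {J2}

|N(S)| = 1, |S| = 1
Hall's condition: |N(S)| ≥ |S| is satisfied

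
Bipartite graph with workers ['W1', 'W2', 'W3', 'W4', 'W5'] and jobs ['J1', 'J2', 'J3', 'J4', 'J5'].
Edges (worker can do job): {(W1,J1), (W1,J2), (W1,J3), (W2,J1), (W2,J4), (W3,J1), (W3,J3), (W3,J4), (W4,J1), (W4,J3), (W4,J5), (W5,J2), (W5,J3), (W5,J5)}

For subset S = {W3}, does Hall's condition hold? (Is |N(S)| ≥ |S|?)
Yes: |N(S)| = 3, |S| = 1

Subset S = {W3}
Neighbors N(S) = {J1, J3, J4}

|N(S)| = 3, |S| = 1
Hall's condition: |N(S)| ≥ |S| is satisfied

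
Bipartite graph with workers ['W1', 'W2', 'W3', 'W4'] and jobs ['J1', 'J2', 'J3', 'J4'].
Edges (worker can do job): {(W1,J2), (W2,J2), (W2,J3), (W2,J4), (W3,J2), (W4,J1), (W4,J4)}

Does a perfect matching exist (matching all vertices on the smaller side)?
No, maximum matching has size 3 < 4

Maximum matching has size 3, need 4 for perfect matching.
Unmatched workers: ['W1']
Unmatched jobs: ['J1']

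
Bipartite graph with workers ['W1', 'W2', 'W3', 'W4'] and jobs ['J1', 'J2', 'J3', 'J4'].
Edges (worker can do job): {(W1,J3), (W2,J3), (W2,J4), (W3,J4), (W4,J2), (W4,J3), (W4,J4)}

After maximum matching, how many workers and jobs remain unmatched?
Unmatched: 1 workers, 1 jobs

Maximum matching size: 3
Workers: 4 total, 3 matched, 1 unmatched
Jobs: 4 total, 3 matched, 1 unmatched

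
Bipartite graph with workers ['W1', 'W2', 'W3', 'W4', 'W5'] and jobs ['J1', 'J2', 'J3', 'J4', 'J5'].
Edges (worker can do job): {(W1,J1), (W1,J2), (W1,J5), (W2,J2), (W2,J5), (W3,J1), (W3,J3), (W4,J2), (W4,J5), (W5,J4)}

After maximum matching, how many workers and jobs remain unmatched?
Unmatched: 0 workers, 0 jobs

Maximum matching size: 5
Workers: 5 total, 5 matched, 0 unmatched
Jobs: 5 total, 5 matched, 0 unmatched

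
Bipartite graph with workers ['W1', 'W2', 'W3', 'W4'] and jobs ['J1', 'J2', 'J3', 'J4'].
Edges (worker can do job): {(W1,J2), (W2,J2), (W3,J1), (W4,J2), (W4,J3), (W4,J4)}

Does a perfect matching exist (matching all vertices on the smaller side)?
No, maximum matching has size 3 < 4

Maximum matching has size 3, need 4 for perfect matching.
Unmatched workers: ['W2']
Unmatched jobs: ['J4']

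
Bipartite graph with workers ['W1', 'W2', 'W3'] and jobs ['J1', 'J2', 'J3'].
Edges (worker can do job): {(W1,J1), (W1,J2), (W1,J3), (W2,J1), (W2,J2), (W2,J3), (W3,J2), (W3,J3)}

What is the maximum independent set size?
Maximum independent set = 3

By König's theorem:
- Min vertex cover = Max matching = 3
- Max independent set = Total vertices - Min vertex cover
- Max independent set = 6 - 3 = 3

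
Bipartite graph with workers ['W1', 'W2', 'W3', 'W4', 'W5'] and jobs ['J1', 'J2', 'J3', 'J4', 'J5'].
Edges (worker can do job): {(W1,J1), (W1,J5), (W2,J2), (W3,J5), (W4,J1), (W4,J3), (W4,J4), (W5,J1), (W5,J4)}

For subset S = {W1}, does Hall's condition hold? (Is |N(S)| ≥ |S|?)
Yes: |N(S)| = 2, |S| = 1

Subset S = {W1}
Neighbors N(S) = {J1, J5}

|N(S)| = 2, |S| = 1
Hall's condition: |N(S)| ≥ |S| is satisfied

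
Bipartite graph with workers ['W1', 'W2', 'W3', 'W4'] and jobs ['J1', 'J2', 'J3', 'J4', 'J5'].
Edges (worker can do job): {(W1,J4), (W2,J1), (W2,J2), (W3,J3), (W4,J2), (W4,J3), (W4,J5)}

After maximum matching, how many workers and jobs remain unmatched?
Unmatched: 0 workers, 1 jobs

Maximum matching size: 4
Workers: 4 total, 4 matched, 0 unmatched
Jobs: 5 total, 4 matched, 1 unmatched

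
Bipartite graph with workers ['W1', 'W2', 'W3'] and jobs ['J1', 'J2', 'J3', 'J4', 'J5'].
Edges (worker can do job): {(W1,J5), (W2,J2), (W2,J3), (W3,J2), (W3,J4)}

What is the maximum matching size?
Maximum matching size = 3

Maximum matching: {(W1,J5), (W2,J3), (W3,J2)}
Size: 3

This assigns 3 workers to 3 distinct jobs.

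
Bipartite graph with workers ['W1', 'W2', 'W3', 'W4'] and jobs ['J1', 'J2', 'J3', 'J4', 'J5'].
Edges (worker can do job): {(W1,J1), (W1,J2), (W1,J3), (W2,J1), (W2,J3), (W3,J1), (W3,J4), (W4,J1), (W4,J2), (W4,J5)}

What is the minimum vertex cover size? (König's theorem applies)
Minimum vertex cover size = 4

By König's theorem: in bipartite graphs,
min vertex cover = max matching = 4

Maximum matching has size 4, so minimum vertex cover also has size 4.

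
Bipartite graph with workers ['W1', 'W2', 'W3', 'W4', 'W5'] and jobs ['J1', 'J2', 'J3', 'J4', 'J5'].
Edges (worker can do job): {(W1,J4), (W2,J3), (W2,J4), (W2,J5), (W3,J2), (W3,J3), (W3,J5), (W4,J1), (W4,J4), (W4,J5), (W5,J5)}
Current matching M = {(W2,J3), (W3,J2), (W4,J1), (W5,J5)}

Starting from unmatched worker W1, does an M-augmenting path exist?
Yes: W1 → J4

An M-augmenting path alternates non-matching / matching edges, starting and ending at unmatched vertices.
Path: W1 → J4
(J4 is unmatched in M, so the path is augmenting.)
Flipping edges along this path would increase |M| from 4 to 5.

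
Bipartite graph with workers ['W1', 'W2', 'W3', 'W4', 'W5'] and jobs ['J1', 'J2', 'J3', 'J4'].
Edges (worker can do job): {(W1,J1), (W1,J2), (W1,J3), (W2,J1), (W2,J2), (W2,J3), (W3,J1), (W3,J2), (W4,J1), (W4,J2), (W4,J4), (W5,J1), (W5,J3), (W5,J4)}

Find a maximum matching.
Matching: {(W1,J2), (W3,J1), (W4,J4), (W5,J3)}

Maximum matching (size 4):
  W1 → J2
  W3 → J1
  W4 → J4
  W5 → J3

Each worker is assigned to at most one job, and each job to at most one worker.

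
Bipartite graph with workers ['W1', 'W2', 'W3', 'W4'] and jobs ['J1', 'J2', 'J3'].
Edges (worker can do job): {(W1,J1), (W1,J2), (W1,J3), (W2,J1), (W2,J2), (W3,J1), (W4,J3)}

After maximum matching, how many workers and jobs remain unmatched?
Unmatched: 1 workers, 0 jobs

Maximum matching size: 3
Workers: 4 total, 3 matched, 1 unmatched
Jobs: 3 total, 3 matched, 0 unmatched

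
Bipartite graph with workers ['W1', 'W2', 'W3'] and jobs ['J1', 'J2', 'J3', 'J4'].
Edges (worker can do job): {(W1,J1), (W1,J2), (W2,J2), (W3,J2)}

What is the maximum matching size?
Maximum matching size = 2

Maximum matching: {(W1,J1), (W3,J2)}
Size: 2

This assigns 2 workers to 2 distinct jobs.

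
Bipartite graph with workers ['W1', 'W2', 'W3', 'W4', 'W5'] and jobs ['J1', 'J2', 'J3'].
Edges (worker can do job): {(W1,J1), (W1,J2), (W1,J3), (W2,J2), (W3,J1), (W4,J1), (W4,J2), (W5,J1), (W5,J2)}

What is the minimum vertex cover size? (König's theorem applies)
Minimum vertex cover size = 3

By König's theorem: in bipartite graphs,
min vertex cover = max matching = 3

Maximum matching has size 3, so minimum vertex cover also has size 3.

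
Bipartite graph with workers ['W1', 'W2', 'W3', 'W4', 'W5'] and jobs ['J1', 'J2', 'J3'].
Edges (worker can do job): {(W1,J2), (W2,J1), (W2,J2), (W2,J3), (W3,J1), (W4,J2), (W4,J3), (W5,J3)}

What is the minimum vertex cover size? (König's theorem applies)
Minimum vertex cover size = 3

By König's theorem: in bipartite graphs,
min vertex cover = max matching = 3

Maximum matching has size 3, so minimum vertex cover also has size 3.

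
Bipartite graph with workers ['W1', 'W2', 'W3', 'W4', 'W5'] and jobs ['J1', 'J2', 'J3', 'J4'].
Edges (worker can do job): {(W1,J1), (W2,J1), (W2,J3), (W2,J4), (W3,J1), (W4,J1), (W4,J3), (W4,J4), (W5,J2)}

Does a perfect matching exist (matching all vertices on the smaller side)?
Yes, perfect matching exists (size 4)

Perfect matching: {(W2,J4), (W3,J1), (W4,J3), (W5,J2)}
All 4 vertices on the smaller side are matched.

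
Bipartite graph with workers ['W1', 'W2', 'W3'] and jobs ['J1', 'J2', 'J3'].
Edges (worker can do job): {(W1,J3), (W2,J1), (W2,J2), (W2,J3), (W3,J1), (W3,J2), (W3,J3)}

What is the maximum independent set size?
Maximum independent set = 3

By König's theorem:
- Min vertex cover = Max matching = 3
- Max independent set = Total vertices - Min vertex cover
- Max independent set = 6 - 3 = 3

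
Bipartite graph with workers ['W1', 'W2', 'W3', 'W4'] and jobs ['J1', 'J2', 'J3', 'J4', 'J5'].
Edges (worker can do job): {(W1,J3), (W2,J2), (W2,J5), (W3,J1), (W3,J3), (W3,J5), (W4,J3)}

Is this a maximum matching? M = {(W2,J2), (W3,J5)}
No, size 2 is not maximum

Proposed matching has size 2.
Maximum matching size for this graph: 3.

This is NOT maximum - can be improved to size 3.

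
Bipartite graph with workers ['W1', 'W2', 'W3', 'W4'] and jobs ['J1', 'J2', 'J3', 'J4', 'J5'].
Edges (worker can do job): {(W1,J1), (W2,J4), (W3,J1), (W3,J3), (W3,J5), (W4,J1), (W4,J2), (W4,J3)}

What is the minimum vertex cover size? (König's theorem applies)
Minimum vertex cover size = 4

By König's theorem: in bipartite graphs,
min vertex cover = max matching = 4

Maximum matching has size 4, so minimum vertex cover also has size 4.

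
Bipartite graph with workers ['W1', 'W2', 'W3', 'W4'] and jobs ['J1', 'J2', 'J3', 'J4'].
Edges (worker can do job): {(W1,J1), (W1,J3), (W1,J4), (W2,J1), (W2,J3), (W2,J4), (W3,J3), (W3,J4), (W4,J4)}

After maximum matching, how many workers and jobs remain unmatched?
Unmatched: 1 workers, 1 jobs

Maximum matching size: 3
Workers: 4 total, 3 matched, 1 unmatched
Jobs: 4 total, 3 matched, 1 unmatched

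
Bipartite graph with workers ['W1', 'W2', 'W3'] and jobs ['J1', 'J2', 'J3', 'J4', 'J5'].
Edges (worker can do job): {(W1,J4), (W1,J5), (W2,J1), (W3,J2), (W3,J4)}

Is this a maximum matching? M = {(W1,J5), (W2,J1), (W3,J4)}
Yes, size 3 is maximum

Proposed matching has size 3.
Maximum matching size for this graph: 3.

This is a maximum matching.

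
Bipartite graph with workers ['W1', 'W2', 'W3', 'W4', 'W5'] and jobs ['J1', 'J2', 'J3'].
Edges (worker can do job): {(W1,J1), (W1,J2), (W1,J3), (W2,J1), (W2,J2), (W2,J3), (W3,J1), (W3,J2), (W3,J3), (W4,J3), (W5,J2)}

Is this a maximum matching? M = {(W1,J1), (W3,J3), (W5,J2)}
Yes, size 3 is maximum

Proposed matching has size 3.
Maximum matching size for this graph: 3.

This is a maximum matching.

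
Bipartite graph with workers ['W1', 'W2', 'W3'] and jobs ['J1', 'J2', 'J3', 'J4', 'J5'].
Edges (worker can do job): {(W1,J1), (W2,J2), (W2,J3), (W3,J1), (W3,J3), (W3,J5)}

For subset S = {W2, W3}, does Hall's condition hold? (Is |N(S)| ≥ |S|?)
Yes: |N(S)| = 4, |S| = 2

Subset S = {W2, W3}
Neighbors N(S) = {J1, J2, J3, J5}

|N(S)| = 4, |S| = 2
Hall's condition: |N(S)| ≥ |S| is satisfied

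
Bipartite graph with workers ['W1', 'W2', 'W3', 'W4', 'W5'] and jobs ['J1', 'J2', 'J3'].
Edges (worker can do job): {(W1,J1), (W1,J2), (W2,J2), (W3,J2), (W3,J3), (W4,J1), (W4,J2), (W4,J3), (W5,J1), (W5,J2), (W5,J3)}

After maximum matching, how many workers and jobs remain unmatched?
Unmatched: 2 workers, 0 jobs

Maximum matching size: 3
Workers: 5 total, 3 matched, 2 unmatched
Jobs: 3 total, 3 matched, 0 unmatched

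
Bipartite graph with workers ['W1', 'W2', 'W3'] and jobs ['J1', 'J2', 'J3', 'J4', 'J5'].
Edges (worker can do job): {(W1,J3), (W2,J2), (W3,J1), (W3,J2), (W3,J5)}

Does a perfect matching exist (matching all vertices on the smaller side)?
Yes, perfect matching exists (size 3)

Perfect matching: {(W1,J3), (W2,J2), (W3,J5)}
All 3 vertices on the smaller side are matched.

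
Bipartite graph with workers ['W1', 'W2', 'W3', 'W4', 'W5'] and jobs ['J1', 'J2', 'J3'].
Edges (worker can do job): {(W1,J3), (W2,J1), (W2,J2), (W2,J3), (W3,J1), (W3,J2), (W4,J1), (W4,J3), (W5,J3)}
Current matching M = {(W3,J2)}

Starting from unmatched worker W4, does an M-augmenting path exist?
Yes: W4 → J3

An M-augmenting path alternates non-matching / matching edges, starting and ending at unmatched vertices.
Path: W4 → J3
(J3 is unmatched in M, so the path is augmenting.)
Flipping edges along this path would increase |M| from 1 to 2.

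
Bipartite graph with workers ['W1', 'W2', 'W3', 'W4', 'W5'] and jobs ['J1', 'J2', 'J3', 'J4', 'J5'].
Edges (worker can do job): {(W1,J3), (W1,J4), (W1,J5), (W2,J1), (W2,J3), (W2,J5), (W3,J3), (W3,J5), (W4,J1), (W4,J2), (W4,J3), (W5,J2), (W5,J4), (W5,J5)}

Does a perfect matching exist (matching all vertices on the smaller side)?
Yes, perfect matching exists (size 5)

Perfect matching: {(W1,J5), (W2,J1), (W3,J3), (W4,J2), (W5,J4)}
All 5 vertices on the smaller side are matched.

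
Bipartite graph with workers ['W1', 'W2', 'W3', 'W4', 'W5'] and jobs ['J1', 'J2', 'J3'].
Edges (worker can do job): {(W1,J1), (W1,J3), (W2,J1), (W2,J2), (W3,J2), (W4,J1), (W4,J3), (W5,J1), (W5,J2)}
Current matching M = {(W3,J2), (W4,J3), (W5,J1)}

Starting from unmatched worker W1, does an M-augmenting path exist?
No augmenting path from W1

Alternating search from W1 reaches jobs: {J1, J2, J3}.
Every reachable job is already matched in M, and following those matched edges back to workers exposes no further unvisited jobs.
No M-augmenting path from W1 exists.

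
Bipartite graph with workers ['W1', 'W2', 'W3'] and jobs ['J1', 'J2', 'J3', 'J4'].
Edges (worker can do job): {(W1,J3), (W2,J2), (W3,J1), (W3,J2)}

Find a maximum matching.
Matching: {(W1,J3), (W2,J2), (W3,J1)}

Maximum matching (size 3):
  W1 → J3
  W2 → J2
  W3 → J1

Each worker is assigned to at most one job, and each job to at most one worker.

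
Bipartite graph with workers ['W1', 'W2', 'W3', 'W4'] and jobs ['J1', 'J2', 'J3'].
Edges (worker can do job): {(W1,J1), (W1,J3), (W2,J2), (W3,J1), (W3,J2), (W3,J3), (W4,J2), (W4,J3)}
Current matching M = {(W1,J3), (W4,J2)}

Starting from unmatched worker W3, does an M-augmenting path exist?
Yes: W3 → J1

An M-augmenting path alternates non-matching / matching edges, starting and ending at unmatched vertices.
Path: W3 → J1
(J1 is unmatched in M, so the path is augmenting.)
Flipping edges along this path would increase |M| from 2 to 3.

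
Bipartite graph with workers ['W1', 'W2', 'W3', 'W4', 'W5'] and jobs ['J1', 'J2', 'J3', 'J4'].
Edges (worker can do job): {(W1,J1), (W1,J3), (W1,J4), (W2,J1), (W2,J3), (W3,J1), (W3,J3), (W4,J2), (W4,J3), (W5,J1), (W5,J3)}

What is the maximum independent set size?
Maximum independent set = 5

By König's theorem:
- Min vertex cover = Max matching = 4
- Max independent set = Total vertices - Min vertex cover
- Max independent set = 9 - 4 = 5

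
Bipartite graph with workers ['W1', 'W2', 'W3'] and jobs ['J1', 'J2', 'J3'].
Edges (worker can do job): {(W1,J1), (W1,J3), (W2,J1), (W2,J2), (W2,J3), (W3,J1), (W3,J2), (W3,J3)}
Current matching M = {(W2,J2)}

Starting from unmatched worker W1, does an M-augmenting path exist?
Yes: W1 → J3

An M-augmenting path alternates non-matching / matching edges, starting and ending at unmatched vertices.
Path: W1 → J3
(J3 is unmatched in M, so the path is augmenting.)
Flipping edges along this path would increase |M| from 1 to 2.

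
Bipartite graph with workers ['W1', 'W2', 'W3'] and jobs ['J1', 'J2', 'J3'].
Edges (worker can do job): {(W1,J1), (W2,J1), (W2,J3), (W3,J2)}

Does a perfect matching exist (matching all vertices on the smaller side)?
Yes, perfect matching exists (size 3)

Perfect matching: {(W1,J1), (W2,J3), (W3,J2)}
All 3 vertices on the smaller side are matched.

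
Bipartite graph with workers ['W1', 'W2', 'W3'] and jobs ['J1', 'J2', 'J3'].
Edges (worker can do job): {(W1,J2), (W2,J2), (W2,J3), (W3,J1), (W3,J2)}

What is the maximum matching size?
Maximum matching size = 3

Maximum matching: {(W1,J2), (W2,J3), (W3,J1)}
Size: 3

This assigns 3 workers to 3 distinct jobs.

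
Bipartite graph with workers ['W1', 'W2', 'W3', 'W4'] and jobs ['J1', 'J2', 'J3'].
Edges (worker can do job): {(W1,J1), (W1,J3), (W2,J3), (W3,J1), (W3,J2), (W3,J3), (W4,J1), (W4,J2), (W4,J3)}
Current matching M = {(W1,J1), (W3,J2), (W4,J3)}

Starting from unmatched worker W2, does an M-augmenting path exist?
No augmenting path from W2

Alternating search from W2 reaches jobs: {J1, J2, J3}.
Every reachable job is already matched in M, and following those matched edges back to workers exposes no further unvisited jobs.
No M-augmenting path from W2 exists.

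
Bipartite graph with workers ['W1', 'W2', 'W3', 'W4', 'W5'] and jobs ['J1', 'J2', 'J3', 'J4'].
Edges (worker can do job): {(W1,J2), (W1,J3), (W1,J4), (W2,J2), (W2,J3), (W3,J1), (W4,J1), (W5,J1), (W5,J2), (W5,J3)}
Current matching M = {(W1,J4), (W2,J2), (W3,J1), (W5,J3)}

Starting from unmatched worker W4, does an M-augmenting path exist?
No augmenting path from W4

Alternating search from W4 reaches jobs: {J1}.
Every reachable job is already matched in M, and following those matched edges back to workers exposes no further unvisited jobs.
No M-augmenting path from W4 exists.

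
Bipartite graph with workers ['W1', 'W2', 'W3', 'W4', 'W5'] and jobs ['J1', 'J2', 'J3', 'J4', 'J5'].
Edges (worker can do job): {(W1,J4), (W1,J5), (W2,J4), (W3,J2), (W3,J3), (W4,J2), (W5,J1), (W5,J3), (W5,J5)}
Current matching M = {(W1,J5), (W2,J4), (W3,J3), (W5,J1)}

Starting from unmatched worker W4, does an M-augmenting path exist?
Yes: W4 → J2

An M-augmenting path alternates non-matching / matching edges, starting and ending at unmatched vertices.
Path: W4 → J2
(J2 is unmatched in M, so the path is augmenting.)
Flipping edges along this path would increase |M| from 4 to 5.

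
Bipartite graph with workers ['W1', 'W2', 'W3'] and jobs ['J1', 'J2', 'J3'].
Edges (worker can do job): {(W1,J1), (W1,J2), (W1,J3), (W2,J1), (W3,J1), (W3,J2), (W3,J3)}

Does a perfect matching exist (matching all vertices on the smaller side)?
Yes, perfect matching exists (size 3)

Perfect matching: {(W1,J3), (W2,J1), (W3,J2)}
All 3 vertices on the smaller side are matched.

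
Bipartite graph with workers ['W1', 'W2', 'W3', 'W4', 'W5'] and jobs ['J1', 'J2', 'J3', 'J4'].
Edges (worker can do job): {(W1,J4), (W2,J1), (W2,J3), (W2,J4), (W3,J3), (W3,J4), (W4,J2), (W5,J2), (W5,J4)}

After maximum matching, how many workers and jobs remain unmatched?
Unmatched: 1 workers, 0 jobs

Maximum matching size: 4
Workers: 5 total, 4 matched, 1 unmatched
Jobs: 4 total, 4 matched, 0 unmatched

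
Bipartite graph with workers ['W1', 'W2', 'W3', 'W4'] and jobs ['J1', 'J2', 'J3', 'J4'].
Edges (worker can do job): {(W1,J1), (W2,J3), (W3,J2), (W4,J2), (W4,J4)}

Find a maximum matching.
Matching: {(W1,J1), (W2,J3), (W3,J2), (W4,J4)}

Maximum matching (size 4):
  W1 → J1
  W2 → J3
  W3 → J2
  W4 → J4

Each worker is assigned to at most one job, and each job to at most one worker.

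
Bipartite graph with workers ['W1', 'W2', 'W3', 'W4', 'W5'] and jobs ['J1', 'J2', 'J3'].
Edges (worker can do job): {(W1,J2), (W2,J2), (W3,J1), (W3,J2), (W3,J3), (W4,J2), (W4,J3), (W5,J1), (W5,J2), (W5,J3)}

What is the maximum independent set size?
Maximum independent set = 5

By König's theorem:
- Min vertex cover = Max matching = 3
- Max independent set = Total vertices - Min vertex cover
- Max independent set = 8 - 3 = 5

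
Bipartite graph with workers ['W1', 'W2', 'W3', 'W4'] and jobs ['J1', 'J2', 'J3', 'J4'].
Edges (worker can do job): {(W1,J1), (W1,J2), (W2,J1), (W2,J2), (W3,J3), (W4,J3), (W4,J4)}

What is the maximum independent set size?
Maximum independent set = 4

By König's theorem:
- Min vertex cover = Max matching = 4
- Max independent set = Total vertices - Min vertex cover
- Max independent set = 8 - 4 = 4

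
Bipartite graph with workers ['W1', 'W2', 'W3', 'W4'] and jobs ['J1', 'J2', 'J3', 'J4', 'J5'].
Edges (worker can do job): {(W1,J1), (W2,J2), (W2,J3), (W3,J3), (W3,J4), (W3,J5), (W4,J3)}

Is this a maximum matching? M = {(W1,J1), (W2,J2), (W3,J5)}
No, size 3 is not maximum

Proposed matching has size 3.
Maximum matching size for this graph: 4.

This is NOT maximum - can be improved to size 4.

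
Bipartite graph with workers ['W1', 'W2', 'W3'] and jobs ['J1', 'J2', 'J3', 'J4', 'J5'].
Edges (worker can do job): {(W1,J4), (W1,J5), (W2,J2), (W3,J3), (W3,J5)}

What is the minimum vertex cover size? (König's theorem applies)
Minimum vertex cover size = 3

By König's theorem: in bipartite graphs,
min vertex cover = max matching = 3

Maximum matching has size 3, so minimum vertex cover also has size 3.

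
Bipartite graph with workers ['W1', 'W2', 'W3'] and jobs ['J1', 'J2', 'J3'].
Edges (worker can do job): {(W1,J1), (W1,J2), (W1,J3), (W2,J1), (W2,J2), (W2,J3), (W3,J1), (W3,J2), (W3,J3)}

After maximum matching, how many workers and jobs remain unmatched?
Unmatched: 0 workers, 0 jobs

Maximum matching size: 3
Workers: 3 total, 3 matched, 0 unmatched
Jobs: 3 total, 3 matched, 0 unmatched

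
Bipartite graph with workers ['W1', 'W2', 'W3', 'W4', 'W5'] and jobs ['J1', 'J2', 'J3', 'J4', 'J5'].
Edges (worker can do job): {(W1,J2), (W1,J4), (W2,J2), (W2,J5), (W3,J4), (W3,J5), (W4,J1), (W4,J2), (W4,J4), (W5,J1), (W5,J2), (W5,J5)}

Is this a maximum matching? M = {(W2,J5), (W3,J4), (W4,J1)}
No, size 3 is not maximum

Proposed matching has size 3.
Maximum matching size for this graph: 4.

This is NOT maximum - can be improved to size 4.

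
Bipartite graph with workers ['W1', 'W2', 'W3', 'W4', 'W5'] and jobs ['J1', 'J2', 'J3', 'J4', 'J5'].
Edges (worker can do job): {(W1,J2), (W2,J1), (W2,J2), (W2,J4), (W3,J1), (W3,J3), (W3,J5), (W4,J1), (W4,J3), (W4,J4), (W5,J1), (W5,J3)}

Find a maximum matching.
Matching: {(W1,J2), (W2,J4), (W3,J5), (W4,J3), (W5,J1)}

Maximum matching (size 5):
  W1 → J2
  W2 → J4
  W3 → J5
  W4 → J3
  W5 → J1

Each worker is assigned to at most one job, and each job to at most one worker.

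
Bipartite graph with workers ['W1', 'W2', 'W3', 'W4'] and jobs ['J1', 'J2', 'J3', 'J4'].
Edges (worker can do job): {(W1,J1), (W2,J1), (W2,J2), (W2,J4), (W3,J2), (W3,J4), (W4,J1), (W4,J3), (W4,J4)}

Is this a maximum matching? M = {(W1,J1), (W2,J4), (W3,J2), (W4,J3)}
Yes, size 4 is maximum

Proposed matching has size 4.
Maximum matching size for this graph: 4.

This is a maximum matching.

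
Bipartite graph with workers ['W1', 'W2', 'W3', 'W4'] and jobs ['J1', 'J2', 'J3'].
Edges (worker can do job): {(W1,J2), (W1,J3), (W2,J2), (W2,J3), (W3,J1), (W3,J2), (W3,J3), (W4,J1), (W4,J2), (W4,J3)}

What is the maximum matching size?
Maximum matching size = 3

Maximum matching: {(W1,J3), (W3,J1), (W4,J2)}
Size: 3

This assigns 3 workers to 3 distinct jobs.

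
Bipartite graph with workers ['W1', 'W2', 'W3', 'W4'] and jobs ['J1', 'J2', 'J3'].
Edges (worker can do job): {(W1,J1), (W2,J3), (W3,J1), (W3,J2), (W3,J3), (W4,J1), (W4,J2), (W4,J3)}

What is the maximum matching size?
Maximum matching size = 3

Maximum matching: {(W1,J1), (W3,J2), (W4,J3)}
Size: 3

This assigns 3 workers to 3 distinct jobs.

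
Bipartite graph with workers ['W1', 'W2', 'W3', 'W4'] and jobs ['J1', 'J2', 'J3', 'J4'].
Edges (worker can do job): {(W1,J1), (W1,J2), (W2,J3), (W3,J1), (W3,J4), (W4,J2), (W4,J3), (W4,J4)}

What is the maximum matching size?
Maximum matching size = 4

Maximum matching: {(W1,J2), (W2,J3), (W3,J1), (W4,J4)}
Size: 4

This assigns 4 workers to 4 distinct jobs.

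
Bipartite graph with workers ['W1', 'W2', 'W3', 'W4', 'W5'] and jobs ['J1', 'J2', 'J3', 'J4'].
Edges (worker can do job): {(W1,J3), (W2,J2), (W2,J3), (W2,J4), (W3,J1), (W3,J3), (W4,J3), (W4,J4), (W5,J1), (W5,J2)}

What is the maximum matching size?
Maximum matching size = 4

Maximum matching: {(W2,J2), (W3,J3), (W4,J4), (W5,J1)}
Size: 4

This assigns 4 workers to 4 distinct jobs.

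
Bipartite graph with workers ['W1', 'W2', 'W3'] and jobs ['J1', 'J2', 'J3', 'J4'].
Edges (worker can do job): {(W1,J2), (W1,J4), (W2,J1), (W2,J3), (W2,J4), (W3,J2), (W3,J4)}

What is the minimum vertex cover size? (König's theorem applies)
Minimum vertex cover size = 3

By König's theorem: in bipartite graphs,
min vertex cover = max matching = 3

Maximum matching has size 3, so minimum vertex cover also has size 3.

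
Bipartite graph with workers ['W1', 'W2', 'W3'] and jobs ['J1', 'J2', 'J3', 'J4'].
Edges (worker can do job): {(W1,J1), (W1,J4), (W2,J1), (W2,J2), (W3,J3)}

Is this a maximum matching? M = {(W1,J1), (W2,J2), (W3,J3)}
Yes, size 3 is maximum

Proposed matching has size 3.
Maximum matching size for this graph: 3.

This is a maximum matching.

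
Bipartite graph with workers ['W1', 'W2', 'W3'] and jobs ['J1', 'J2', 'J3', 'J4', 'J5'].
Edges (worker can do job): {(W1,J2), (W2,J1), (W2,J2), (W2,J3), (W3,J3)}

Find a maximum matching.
Matching: {(W1,J2), (W2,J1), (W3,J3)}

Maximum matching (size 3):
  W1 → J2
  W2 → J1
  W3 → J3

Each worker is assigned to at most one job, and each job to at most one worker.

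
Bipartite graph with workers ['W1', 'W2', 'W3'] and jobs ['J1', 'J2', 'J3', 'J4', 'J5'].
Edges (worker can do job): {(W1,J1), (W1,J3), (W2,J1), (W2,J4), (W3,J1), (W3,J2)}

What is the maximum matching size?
Maximum matching size = 3

Maximum matching: {(W1,J3), (W2,J4), (W3,J1)}
Size: 3

This assigns 3 workers to 3 distinct jobs.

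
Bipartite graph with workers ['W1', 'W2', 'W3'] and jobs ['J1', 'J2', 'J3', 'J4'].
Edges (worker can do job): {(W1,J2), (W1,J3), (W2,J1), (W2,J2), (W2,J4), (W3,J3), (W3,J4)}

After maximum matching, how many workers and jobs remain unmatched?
Unmatched: 0 workers, 1 jobs

Maximum matching size: 3
Workers: 3 total, 3 matched, 0 unmatched
Jobs: 4 total, 3 matched, 1 unmatched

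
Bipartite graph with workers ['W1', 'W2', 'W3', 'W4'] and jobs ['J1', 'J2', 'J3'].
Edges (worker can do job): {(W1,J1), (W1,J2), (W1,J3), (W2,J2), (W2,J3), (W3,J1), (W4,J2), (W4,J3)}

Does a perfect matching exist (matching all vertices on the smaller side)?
Yes, perfect matching exists (size 3)

Perfect matching: {(W1,J3), (W3,J1), (W4,J2)}
All 3 vertices on the smaller side are matched.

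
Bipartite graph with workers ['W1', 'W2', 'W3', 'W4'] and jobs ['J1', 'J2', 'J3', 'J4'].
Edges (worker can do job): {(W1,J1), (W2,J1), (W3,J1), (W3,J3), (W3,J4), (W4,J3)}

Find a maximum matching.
Matching: {(W1,J1), (W3,J4), (W4,J3)}

Maximum matching (size 3):
  W1 → J1
  W3 → J4
  W4 → J3

Each worker is assigned to at most one job, and each job to at most one worker.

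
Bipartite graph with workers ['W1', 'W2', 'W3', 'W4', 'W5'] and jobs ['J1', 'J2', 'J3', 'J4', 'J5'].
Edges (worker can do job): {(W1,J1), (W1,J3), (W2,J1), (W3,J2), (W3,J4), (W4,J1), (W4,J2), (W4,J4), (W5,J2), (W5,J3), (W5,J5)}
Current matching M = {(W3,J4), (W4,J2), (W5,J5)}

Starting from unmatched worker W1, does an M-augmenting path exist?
Yes: W1 → J3

An M-augmenting path alternates non-matching / matching edges, starting and ending at unmatched vertices.
Path: W1 → J3
(J3 is unmatched in M, so the path is augmenting.)
Flipping edges along this path would increase |M| from 3 to 4.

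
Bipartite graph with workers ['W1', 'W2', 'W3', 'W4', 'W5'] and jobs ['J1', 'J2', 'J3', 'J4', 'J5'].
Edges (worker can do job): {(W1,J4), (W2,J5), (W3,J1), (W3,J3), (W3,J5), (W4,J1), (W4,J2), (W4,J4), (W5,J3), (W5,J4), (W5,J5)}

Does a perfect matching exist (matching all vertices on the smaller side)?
Yes, perfect matching exists (size 5)

Perfect matching: {(W1,J4), (W2,J5), (W3,J1), (W4,J2), (W5,J3)}
All 5 vertices on the smaller side are matched.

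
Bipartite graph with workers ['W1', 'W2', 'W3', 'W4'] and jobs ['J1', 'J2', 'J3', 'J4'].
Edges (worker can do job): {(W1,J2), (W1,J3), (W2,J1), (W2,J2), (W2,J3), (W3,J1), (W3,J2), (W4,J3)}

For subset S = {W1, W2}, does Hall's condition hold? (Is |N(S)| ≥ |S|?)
Yes: |N(S)| = 3, |S| = 2

Subset S = {W1, W2}
Neighbors N(S) = {J1, J2, J3}

|N(S)| = 3, |S| = 2
Hall's condition: |N(S)| ≥ |S| is satisfied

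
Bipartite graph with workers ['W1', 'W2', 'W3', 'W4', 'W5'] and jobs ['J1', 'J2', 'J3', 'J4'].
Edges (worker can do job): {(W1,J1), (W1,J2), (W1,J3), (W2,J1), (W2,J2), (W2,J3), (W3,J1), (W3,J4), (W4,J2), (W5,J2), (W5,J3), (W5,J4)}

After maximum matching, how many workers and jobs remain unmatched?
Unmatched: 1 workers, 0 jobs

Maximum matching size: 4
Workers: 5 total, 4 matched, 1 unmatched
Jobs: 4 total, 4 matched, 0 unmatched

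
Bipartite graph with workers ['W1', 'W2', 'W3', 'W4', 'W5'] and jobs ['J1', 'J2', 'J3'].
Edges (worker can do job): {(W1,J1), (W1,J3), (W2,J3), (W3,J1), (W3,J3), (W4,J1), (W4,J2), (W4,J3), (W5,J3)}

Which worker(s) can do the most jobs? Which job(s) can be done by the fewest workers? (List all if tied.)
Most versatile: W4 (3 jobs); Least covered: J2 (1 workers)

Worker degrees (jobs they can do): W1:2, W2:1, W3:2, W4:3, W5:1
Job degrees (workers who can do it): J1:3, J2:1, J3:5

Maximum worker degree is 3, achieved by: W4
Minimum job degree is 1, achieved by: J2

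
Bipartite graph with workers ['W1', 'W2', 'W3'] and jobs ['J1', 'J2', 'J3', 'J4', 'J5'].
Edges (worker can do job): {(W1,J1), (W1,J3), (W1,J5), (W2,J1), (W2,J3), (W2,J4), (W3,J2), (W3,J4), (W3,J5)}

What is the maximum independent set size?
Maximum independent set = 5

By König's theorem:
- Min vertex cover = Max matching = 3
- Max independent set = Total vertices - Min vertex cover
- Max independent set = 8 - 3 = 5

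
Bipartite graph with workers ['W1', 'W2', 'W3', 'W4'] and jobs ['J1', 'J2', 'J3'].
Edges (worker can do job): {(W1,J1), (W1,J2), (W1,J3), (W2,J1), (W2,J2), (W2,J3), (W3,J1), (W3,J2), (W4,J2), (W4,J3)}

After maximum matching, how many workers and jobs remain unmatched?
Unmatched: 1 workers, 0 jobs

Maximum matching size: 3
Workers: 4 total, 3 matched, 1 unmatched
Jobs: 3 total, 3 matched, 0 unmatched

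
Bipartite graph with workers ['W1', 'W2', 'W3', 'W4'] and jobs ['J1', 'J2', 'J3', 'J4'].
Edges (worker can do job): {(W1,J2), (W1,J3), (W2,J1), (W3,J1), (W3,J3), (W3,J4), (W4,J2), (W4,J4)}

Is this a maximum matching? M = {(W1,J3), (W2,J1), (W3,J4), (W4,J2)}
Yes, size 4 is maximum

Proposed matching has size 4.
Maximum matching size for this graph: 4.

This is a maximum matching.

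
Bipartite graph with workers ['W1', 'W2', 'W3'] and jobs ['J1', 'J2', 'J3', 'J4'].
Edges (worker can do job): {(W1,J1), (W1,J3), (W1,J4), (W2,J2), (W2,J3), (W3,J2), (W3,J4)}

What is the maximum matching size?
Maximum matching size = 3

Maximum matching: {(W1,J1), (W2,J3), (W3,J4)}
Size: 3

This assigns 3 workers to 3 distinct jobs.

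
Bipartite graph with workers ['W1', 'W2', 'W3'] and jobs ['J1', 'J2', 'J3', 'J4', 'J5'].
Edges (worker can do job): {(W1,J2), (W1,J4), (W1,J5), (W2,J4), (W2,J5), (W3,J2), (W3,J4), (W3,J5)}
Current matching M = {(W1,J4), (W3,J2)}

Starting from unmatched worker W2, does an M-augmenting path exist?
Yes: W2 → J5

An M-augmenting path alternates non-matching / matching edges, starting and ending at unmatched vertices.
Path: W2 → J5
(J5 is unmatched in M, so the path is augmenting.)
Flipping edges along this path would increase |M| from 2 to 3.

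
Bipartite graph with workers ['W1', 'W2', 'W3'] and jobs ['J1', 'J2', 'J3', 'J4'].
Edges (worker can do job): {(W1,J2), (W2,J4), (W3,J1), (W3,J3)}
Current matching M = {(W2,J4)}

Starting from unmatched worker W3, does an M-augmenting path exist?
Yes: W3 → J1

An M-augmenting path alternates non-matching / matching edges, starting and ending at unmatched vertices.
Path: W3 → J1
(J1 is unmatched in M, so the path is augmenting.)
Flipping edges along this path would increase |M| from 1 to 2.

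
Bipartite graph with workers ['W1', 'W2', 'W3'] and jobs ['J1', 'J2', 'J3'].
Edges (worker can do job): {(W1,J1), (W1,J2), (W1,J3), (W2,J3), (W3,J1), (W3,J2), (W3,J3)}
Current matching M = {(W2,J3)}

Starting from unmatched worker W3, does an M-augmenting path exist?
Yes: W3 → J1

An M-augmenting path alternates non-matching / matching edges, starting and ending at unmatched vertices.
Path: W3 → J1
(J1 is unmatched in M, so the path is augmenting.)
Flipping edges along this path would increase |M| from 1 to 2.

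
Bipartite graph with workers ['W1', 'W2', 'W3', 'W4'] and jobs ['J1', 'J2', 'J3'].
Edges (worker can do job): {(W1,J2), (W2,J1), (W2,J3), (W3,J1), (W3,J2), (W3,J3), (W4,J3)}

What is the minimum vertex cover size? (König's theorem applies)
Minimum vertex cover size = 3

By König's theorem: in bipartite graphs,
min vertex cover = max matching = 3

Maximum matching has size 3, so minimum vertex cover also has size 3.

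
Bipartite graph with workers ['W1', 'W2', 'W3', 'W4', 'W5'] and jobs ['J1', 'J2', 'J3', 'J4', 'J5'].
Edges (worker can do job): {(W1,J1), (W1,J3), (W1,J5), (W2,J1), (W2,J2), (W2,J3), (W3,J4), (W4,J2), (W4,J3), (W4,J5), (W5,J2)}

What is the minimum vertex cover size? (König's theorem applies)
Minimum vertex cover size = 5

By König's theorem: in bipartite graphs,
min vertex cover = max matching = 5

Maximum matching has size 5, so minimum vertex cover also has size 5.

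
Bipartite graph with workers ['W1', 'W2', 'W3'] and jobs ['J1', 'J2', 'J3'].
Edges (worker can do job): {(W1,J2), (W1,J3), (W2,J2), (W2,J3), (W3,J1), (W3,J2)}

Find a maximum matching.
Matching: {(W1,J3), (W2,J2), (W3,J1)}

Maximum matching (size 3):
  W1 → J3
  W2 → J2
  W3 → J1

Each worker is assigned to at most one job, and each job to at most one worker.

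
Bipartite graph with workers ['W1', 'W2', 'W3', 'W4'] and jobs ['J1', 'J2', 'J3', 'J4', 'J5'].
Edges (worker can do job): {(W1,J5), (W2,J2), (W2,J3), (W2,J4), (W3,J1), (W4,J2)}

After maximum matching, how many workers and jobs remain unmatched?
Unmatched: 0 workers, 1 jobs

Maximum matching size: 4
Workers: 4 total, 4 matched, 0 unmatched
Jobs: 5 total, 4 matched, 1 unmatched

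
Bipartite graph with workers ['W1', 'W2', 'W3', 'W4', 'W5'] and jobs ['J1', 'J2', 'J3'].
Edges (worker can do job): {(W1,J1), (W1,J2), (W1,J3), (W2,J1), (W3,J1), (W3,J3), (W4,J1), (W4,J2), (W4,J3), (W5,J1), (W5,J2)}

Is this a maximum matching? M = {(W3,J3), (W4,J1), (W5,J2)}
Yes, size 3 is maximum

Proposed matching has size 3.
Maximum matching size for this graph: 3.

This is a maximum matching.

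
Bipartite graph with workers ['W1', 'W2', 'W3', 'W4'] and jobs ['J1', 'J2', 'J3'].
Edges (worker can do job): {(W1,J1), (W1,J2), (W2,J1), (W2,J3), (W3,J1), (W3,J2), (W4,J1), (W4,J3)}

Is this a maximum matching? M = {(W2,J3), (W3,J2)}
No, size 2 is not maximum

Proposed matching has size 2.
Maximum matching size for this graph: 3.

This is NOT maximum - can be improved to size 3.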